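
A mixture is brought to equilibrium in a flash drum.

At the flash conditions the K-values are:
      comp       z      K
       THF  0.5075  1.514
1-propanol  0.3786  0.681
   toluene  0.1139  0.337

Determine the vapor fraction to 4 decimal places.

ψ = 0.2920

Newton iteration, ψ⁰ = 0.5:
  ψ = 0.5000: g = -0.04913, g' = -0.2514 → ψ = 0.3046
  ψ = 0.3046: g = -0.00285, g' = -0.2261 → ψ = 0.2920
Converged at ψ = 0.2920.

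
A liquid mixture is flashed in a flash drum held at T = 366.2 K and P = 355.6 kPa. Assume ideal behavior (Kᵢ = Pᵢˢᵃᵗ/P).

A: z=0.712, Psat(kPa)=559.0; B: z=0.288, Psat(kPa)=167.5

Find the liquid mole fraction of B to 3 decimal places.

x_B = 0.520

Raoult's law: Kᵢ = Pᵢˢᵃᵗ/P = Pᵢˢᵃᵗ/355.6.
  K_A = 559.0/355.6 = 1.57199, K_B = 167.5/355.6 = 0.47103
Material balance + equilibrium reduce to Σ zᵢ(Kᵢ−1)/(1+β(Kᵢ−1)) = 0.
g(0) = ΣzᵢKᵢ − 1 = 0.255 and g(1) = 1 − Σzᵢ/Kᵢ = -0.064, so a root lies in (0, 1).
Binary case is linear: z₁(K₁−1)(1+β(K₂−1)) + z₂(K₂−1)(1+β(K₁−1)) = 0
⇒ β = [z₁(K₁−1)+z₂(K₂−1)] / [−(K₁−1)(K₂−1)] = 0.2549/0.3026 = 0.843
Compositions from xᵢ = zᵢ/(1+β(Kᵢ−1)), yᵢ = Kᵢxᵢ:
  A: x = 0.480, y = 0.755
  B: x = 0.520, y = 0.245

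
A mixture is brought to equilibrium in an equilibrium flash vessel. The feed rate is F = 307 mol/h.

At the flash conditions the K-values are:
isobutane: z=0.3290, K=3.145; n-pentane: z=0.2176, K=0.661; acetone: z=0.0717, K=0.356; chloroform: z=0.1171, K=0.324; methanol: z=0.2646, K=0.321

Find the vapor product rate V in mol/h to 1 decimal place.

V = 80.6 mol/h

Rachford–Rice: g(V/F) = Σ zᵢ(Kᵢ−1)/(1+V/F(Kᵢ−1)) = 0.
Feasibility: ΣzᵢKᵢ = 1.3269, Σzᵢ/Kᵢ = 1.8209 — both > 1, two phases present.
Newton iteration, V/F⁰ = 0.5:
  V/F = 0.5000: g = -0.20800, g' = -0.8551 → V/F = 0.2567
  V/F = 0.2567: g = 0.00558, g' = -0.9595 → V/F = 0.2626
Converged at V/F = 0.2626.
Then V = V/F·F = 0.2626·307 = 80.6 mol/h and L = F − V = 226.4 mol/h.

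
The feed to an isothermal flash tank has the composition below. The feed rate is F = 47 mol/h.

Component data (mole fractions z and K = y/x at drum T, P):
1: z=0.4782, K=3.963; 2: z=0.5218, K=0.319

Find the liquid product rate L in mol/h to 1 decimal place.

L = 22.3 mol/h

Binary case is linear: z₁(K₁−1)(1+ψ(K₂−1)) + z₂(K₂−1)(1+ψ(K₁−1)) = 0
⇒ ψ = [z₁(K₁−1)+z₂(K₂−1)] / [−(K₁−1)(K₂−1)] = 1.06156/2.01780 = 0.5261
Then V = ψ·F = 0.5261·47 = 24.7 mol/h and L = F − V = 22.3 mol/h.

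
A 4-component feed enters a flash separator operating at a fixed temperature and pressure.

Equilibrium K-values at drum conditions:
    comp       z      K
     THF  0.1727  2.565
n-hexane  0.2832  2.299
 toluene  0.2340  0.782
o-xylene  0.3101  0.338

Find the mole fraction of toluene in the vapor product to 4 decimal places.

Let ψ = V/F and solve Σ zᵢ(Kᵢ−1)/(1+ψ(Kᵢ−1)) = 0.
g(0) = ΣzᵢKᵢ − 1 = 0.3819 and g(1) = 1 − Σzᵢ/Kᵢ = -0.4072, so a root lies in (0, 1).
Newton iteration, ψ⁰ = 0.5:
  ψ = 0.5000: g = 0.01054, g' = -0.6264 → ψ = 0.5168
Converged at ψ = 0.5168.
Compositions from xᵢ = zᵢ/(1+ψ(Kᵢ−1)), yᵢ = Kᵢxᵢ:
  THF: x = 0.0955, y = 0.2449
  n-hexane: x = 0.1694, y = 0.3896
  toluene: x = 0.2637, y = 0.2062
  o-xylene: x = 0.4714, y = 0.1593

y_toluene = 0.2062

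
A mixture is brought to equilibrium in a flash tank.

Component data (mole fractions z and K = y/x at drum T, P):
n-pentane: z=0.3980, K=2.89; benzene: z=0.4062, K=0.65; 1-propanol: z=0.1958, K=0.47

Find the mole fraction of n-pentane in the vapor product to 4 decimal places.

y_n-pentane = 0.5204

Material balance + equilibrium reduce to Σ zᵢ(Kᵢ−1)/(1+V/F(Kᵢ−1)) = 0.
g(0) = ΣzᵢKᵢ − 1 = 0.5063 and g(1) = 1 − Σzᵢ/Kᵢ = -0.1792, so a root lies in (0, 1).
Newton–Raphson from V/F = 0.31:
  V/F = 0.3100: g = 0.19067, g' = -0.7066 → V/F = 0.5798
  V/F = 0.5798: g = 0.03072, g' = -0.5166 → V/F = 0.6393
  V/F = 0.6393: g = 0.00053, g' = -0.4999 → V/F = 0.6404
Converged at V/F = 0.6404.
Compositions from xᵢ = zᵢ/(1+V/F(Kᵢ−1)), yᵢ = Kᵢxᵢ:
  n-pentane: x = 0.1801, y = 0.5204
  benzene: x = 0.5235, y = 0.3403
  1-propanol: x = 0.2964, y = 0.1393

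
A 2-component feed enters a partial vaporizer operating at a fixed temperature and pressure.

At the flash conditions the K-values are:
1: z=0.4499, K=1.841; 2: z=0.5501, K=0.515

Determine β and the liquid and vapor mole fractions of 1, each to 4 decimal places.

β = 0.2735, x_1 = 0.3658, y_1 = 0.6734

Material balance + equilibrium reduce to Σ zᵢ(Kᵢ−1)/(1+β(Kᵢ−1)) = 0.
Check two-phase: ΣzᵢKᵢ = 1.1116 > 1 and Σzᵢ/Kᵢ = 1.3125 > 1, so g(0) = 0.1116 > 0 and g(1) = -0.3125 < 0.
Binary case is linear: z₁(K₁−1)(1+β(K₂−1)) + z₂(K₂−1)(1+β(K₁−1)) = 0
⇒ β = [z₁(K₁−1)+z₂(K₂−1)] / [−(K₁−1)(K₂−1)] = 0.11157/0.40788 = 0.2735
Compositions from xᵢ = zᵢ/(1+β(Kᵢ−1)), yᵢ = Kᵢxᵢ:
  1: x = 0.3658, y = 0.6734
  2: x = 0.6342, y = 0.3266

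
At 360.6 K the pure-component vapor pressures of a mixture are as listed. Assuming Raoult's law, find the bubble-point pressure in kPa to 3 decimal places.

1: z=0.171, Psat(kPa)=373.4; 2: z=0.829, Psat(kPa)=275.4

At the bubble point ψ → 0, so ΣzᵢKᵢ = 1 with Kᵢ = Pᵢˢᵃᵗ/P ⇒ P = ΣzᵢPᵢˢᵃᵗ.
P = 0.171·373.4 + 0.829·275.4 = 292.158 kPa

Pbub = 292.158 kPa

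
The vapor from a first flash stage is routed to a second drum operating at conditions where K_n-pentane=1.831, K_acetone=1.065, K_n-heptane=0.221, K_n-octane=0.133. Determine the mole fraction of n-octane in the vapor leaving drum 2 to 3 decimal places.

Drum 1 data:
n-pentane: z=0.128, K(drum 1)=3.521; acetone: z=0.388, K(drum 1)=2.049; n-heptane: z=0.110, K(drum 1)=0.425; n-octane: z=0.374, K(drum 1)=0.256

Drum 1:
Newton iteration, ψ₁⁰ = 0.45:
  ψ₁ = 0.450: g = -0.0760, g' = -0.910 → ψ₁ = 0.366
  ψ₁ = 0.366: g = -0.0010, g' = -0.892 → ψ₁ = 0.365
Converged at ψ₁ = 0.365.
Drum-1 compositions:
  n-pentane: x = 0.067, y = 0.235
  acetone: x = 0.280, y = 0.575
  n-heptane: x = 0.139, y = 0.059
  n-octane: x = 0.514, y = 0.131
Drum-2 feed = drum-1 vapor: z₂ = (0.2346, 0.5747, 0.0592, 0.1315).
Drum 2:
Newton–Raphson from ψ₂ = 0.4:
  ψ₂ = 0.400: g = -0.0588, g' = -0.401 → ψ₂ = 0.253
  ψ₂ = 0.253: g = -0.0058, g' = -0.331 → ψ₂ = 0.236
Converged at ψ₂ = 0.236.
  n-pentane: x = 0.196, y = 0.359
  acetone: x = 0.566, y = 0.603
  n-heptane: x = 0.073, y = 0.016
  n-octane: x = 0.165, y = 0.022

y_n-octane (drum 2) = 0.022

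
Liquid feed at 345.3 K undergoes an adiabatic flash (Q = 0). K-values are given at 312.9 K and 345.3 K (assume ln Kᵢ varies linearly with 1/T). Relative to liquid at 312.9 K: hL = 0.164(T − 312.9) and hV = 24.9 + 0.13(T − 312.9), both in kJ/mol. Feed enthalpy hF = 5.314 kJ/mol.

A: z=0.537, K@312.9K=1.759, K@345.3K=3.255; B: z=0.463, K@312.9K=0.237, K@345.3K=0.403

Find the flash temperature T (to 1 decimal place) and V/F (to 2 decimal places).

T = 316.2 K, V/F = 0.19

Adiabatic flash: solve Rachford–Rice at each trial T, then check hF = ψ·hV(T) + (1−ψ)·hL(T).
  T = 312.9 K: K = (1.759, 0.237), RR gives ψ = 0.094, H_out = 2.335 kJ/mol
  T = 345.3 K: K = (3.255, 0.403), RR gives ψ = 0.694, H_out = 21.834 kJ/mol
  T = 329.1 K: K = (2.429, 0.313), RR gives ψ = 0.458, H_out = 13.805 kJ/mol
  T = 321.0 K: K = (2.076, 0.273), RR gives ψ = 0.309, H_out = 8.927 kJ/mol
  T = 316.9 K: K = (1.911, 0.255), RR gives ψ = 0.212, H_out = 5.907 kJ/mol
  T = 314.9 K: K = (1.834, 0.246), RR gives ψ = 0.157, H_out = 4.217 kJ/mol
Linear interpolation between T = 314.9 (H_out = 4.217) and T = 316.9 (H_out = 5.907) on hF = 5.314 gives T ≈ 316.2 K, at which ψ = 0.19.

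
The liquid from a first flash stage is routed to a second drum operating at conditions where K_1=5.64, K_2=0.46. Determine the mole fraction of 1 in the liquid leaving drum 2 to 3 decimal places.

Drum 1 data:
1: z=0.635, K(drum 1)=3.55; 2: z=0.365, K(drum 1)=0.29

x_1 (drum 2) = 0.104

Drum 1:
Material balance + equilibrium reduce to Σ zᵢ(Kᵢ−1)/(1+ψ₁(Kᵢ−1)) = 0.
g(0) = ΣzᵢKᵢ − 1 = 1.360 and g(1) = 1 − Σzᵢ/Kᵢ = -0.437, so a root lies in (0, 1).
Iterate (Newton) starting at ψ₁ = 0.32:
  ψ₁ = 0.320: g = 0.5563, g' = -1.560 → ψ₁ = 0.677
  ψ₁ = 0.677: g = 0.0954, g' = -1.237 → ψ₁ = 0.754
  ψ₁ = 0.754: g = -0.0033, g' = -1.335 → ψ₁ = 0.751
Converged at ψ₁ = 0.751.
Drum-1 compositions:
  1: x = 0.218, y = 0.773
  2: x = 0.782, y = 0.227
Drum-2 feed = drum-1 liquid: z₂ = (0.2178, 0.7822).
Drum 2:
Rachford–Rice: g(ψ₂) = Σ zᵢ(Kᵢ−1)/(1+ψ₂(Kᵢ−1)) = 0.
g(0) = ΣzᵢKᵢ − 1 = 0.588 and g(1) = 1 − Σzᵢ/Kᵢ = -0.739, so a root lies in (0, 1).
Newton–Raphson from ψ₂ = 0.5:
  ψ₂ = 0.500: g = -0.2742, g' = -0.853 → ψ₂ = 0.179
  ψ₂ = 0.179: g = 0.0850, g' = -1.681 → ψ₂ = 0.229
  ψ₂ = 0.229: g = 0.0076, g' = -1.398 → ψ₂ = 0.235
Converged at ψ₂ = 0.235.
  1: x = 0.104, y = 0.588
  2: x = 0.896, y = 0.412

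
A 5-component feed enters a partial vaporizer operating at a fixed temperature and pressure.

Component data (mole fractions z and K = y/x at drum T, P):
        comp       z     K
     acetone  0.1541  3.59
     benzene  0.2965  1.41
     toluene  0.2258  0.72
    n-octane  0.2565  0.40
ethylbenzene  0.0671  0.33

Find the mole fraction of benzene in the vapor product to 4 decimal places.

Rachford–Rice: g(ψ) = Σ zᵢ(Kᵢ−1)/(1+ψ(Kᵢ−1)) = 0.
Check two-phase: ΣzᵢKᵢ = 1.2586 > 1 and Σzᵢ/Kᵢ = 1.4114 > 1, so g(0) = 0.2586 > 0 and g(1) = -0.4114 < 0.
Newton–Raphson from ψ = 0.52:
  ψ = 0.5200: g = -0.09641, g' = -0.5118 → ψ = 0.3316
  ψ = 0.3316: g = 0.00209, g' = -0.5530 → ψ = 0.3354
Converged at ψ = 0.3354.
Compositions from xᵢ = zᵢ/(1+ψ(Kᵢ−1)), yᵢ = Kᵢxᵢ:
  acetone: x = 0.0825, y = 0.2960
  benzene: x = 0.2607, y = 0.3675
  toluene: x = 0.2492, y = 0.1794
  n-octane: x = 0.3211, y = 0.1285
  ethylbenzene: x = 0.0866, y = 0.0286

y_benzene = 0.3675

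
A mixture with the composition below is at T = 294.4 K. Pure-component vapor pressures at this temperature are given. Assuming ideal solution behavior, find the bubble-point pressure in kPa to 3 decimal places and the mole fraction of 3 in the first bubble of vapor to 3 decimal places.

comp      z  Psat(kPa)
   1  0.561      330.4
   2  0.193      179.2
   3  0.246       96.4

At the bubble point ψ → 0, so ΣzᵢKᵢ = 1 with Kᵢ = Pᵢˢᵃᵗ/P ⇒ P = ΣzᵢPᵢˢᵃᵗ.
P = 0.561·330.4 + 0.193·179.2 + 0.246·96.4 = 243.654 kPa
yᵢ = zᵢPᵢˢᵃᵗ/P ⇒ y_3 = 0.246·96.4/243.654 = 0.097

Pbub = 243.654 kPa, y_3 = 0.097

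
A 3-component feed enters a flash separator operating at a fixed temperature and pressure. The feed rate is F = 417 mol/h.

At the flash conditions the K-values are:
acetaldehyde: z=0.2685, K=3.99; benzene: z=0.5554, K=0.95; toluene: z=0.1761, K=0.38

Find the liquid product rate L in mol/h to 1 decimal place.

Let ψ = V/F and solve Σ zᵢ(Kᵢ−1)/(1+ψ(Kᵢ−1)) = 0.
g(0) = ΣzᵢKᵢ − 1 = 0.6659 and g(1) = 1 − Σzᵢ/Kᵢ = -0.1153, so a root lies in (0, 1).
Newton–Raphson from ψ = 0.57:
  ψ = 0.5700: g = 0.09943, g' = -0.4916 → ψ = 0.7722
  ψ = 0.7722: g = 0.00425, g' = -0.4699 → ψ = 0.7813
Converged at ψ = 0.7813.
Then V = ψ·F = 0.7813·417 = 325.8 mol/h and L = F − V = 91.2 mol/h.

L = 91.2 mol/h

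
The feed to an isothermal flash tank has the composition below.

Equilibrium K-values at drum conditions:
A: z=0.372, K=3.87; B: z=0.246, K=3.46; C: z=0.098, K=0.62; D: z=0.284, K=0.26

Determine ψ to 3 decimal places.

Newton iteration, ψ⁰ = 0.59:
  ψ = 0.590: g = 0.2222, g' = -1.184 → ψ = 0.778
  ψ = 0.778: g = -0.0100, g' = -1.360 → ψ = 0.770
Converged at ψ = 0.770.

ψ = 0.770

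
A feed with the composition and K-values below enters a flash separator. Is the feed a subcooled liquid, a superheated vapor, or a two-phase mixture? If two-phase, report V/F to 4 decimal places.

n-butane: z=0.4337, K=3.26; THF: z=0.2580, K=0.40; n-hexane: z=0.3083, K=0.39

ΣzᵢKᵢ = 1.6373; Σzᵢ/Kᵢ = 1.5685.
Both exceed 1, so a two-phase solution exists.
Let ψ = V/F and solve Σ zᵢ(Kᵢ−1)/(1+ψ(Kᵢ−1)) = 0.
Newton iteration, ψ⁰ = 0.5:
  ψ = 0.5000: g = -0.03157, g' = -0.9153 → ψ = 0.4655
  ψ = 0.4655: g = 0.00021, g' = -0.9286 → ψ = 0.4657
Converged at ψ = 0.4657.

two-phase, V/F = 0.4657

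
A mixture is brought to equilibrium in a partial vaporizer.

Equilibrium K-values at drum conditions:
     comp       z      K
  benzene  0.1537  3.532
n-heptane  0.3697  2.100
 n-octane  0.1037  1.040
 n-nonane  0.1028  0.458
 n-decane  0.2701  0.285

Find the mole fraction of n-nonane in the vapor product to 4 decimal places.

y_n-nonane = 0.0686

Iterate (Newton) starting at ψ = 0.46:
  ψ = 0.4600: g = 0.09189, g' = -0.7679 → ψ = 0.5797
  ψ = 0.5797: g = -0.00098, g' = -0.7957 → ψ = 0.5784
Converged at ψ = 0.5784.
Compositions from xᵢ = zᵢ/(1+ψ(Kᵢ−1)), yᵢ = Kᵢxᵢ:
  benzene: x = 0.0624, y = 0.2203
  n-heptane: x = 0.2259, y = 0.4745
  n-octane: x = 0.1014, y = 0.1054
  n-nonane: x = 0.1497, y = 0.0686
  n-decane: x = 0.4606, y = 0.1313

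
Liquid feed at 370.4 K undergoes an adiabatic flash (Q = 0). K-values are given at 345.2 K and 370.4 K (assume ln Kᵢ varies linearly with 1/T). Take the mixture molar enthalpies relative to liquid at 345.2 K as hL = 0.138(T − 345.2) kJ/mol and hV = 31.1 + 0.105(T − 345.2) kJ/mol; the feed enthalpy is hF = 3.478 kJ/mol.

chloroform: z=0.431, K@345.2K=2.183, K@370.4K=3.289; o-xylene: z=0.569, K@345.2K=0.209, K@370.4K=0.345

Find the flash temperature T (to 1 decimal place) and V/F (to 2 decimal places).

Adiabatic flash: solve Rachford–Rice at each trial T, then check hF = ψ·hV(T) + (1−ψ)·hL(T).
  T = 345.2 K: K = (2.183, 0.209), RR gives ψ = 0.064, H_out = 1.987 kJ/mol
  T = 370.4 K: K = (3.289, 0.345), RR gives ψ = 0.409, H_out = 15.871 kJ/mol
  T = 357.8 K: K = (2.699, 0.271), RR gives ψ = 0.256, H_out = 9.601 kJ/mol
  T = 351.5 K: K = (2.432, 0.239), RR gives ψ = 0.169, H_out = 6.078 kJ/mol
  T = 348.4 K: K = (2.307, 0.224), RR gives ψ = 0.120, H_out = 4.157 kJ/mol
  T = 346.8 K: K = (2.245, 0.216), RR gives ψ = 0.093, H_out = 3.099 kJ/mol
Linear interpolation between T = 346.8 (H_out = 3.099) and T = 348.4 (H_out = 4.157) on hF = 3.478 gives T ≈ 347.4 K, at which ψ = 0.10.

T = 347.4 K, V/F = 0.10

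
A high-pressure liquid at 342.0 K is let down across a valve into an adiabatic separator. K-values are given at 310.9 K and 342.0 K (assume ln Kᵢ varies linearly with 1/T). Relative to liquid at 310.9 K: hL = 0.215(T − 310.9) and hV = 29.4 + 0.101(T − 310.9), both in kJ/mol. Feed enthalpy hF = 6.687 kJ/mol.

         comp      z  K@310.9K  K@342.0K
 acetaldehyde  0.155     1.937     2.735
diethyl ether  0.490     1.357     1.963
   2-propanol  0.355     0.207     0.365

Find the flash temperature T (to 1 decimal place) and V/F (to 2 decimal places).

Adiabatic flash: solve Rachford–Rice at each trial T, then check hF = ψ·hV(T) + (1−ψ)·hL(T).
  T = 310.9 K: K = (1.937, 1.357, 0.207), RR gives ψ = 0.091, H_out = 2.665 kJ/mol
  T = 342.0 K: K = (2.735, 1.963, 0.365), RR gives ψ = 0.697, H_out = 24.695 kJ/mol
  T = 326.4 K: K = (2.319, 1.646, 0.278), RR gives ψ = 0.441, H_out = 15.507 kJ/mol
  T = 318.6 K: K = (2.123, 1.497, 0.241), RR gives ψ = 0.287, H_out = 9.844 kJ/mol
  T = 314.8 K: K = (2.030, 1.427, 0.224), RR gives ψ = 0.198, H_out = 6.564 kJ/mol
  T = 316.7 K: K = (2.076, 1.462, 0.232), RR gives ψ = 0.244, H_out = 8.259 kJ/mol
Linear interpolation between T = 314.8 (H_out = 6.564) and T = 316.7 (H_out = 8.259) on hF = 6.687 gives T ≈ 314.9 K, at which ψ = 0.20.

T = 314.9 K, V/F = 0.20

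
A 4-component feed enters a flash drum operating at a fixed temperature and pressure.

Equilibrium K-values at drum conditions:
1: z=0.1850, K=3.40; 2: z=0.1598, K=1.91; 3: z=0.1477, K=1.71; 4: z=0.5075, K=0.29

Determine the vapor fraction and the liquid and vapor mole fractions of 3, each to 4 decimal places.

Rachford–Rice: g(ψ) = Σ zᵢ(Kᵢ−1)/(1+ψ(Kᵢ−1)) = 0.
Check two-phase: ΣzᵢKᵢ = 1.3340 > 1 and Σzᵢ/Kᵢ = 1.9745 > 1, so g(0) = 0.3340 > 0 and g(1) = -0.9745 < 0.
Newton iteration, ψ⁰ = 0.48:
  ψ = 0.4800: g = -0.16087, g' = -0.9243 → ψ = 0.3060
  ψ = 0.3060: g = -0.00442, g' = -0.9030 → ψ = 0.3011
Converged at ψ = 0.3011.
Compositions from xᵢ = zᵢ/(1+ψ(Kᵢ−1)), yᵢ = Kᵢxᵢ:
  1: x = 0.1074, y = 0.3651
  2: x = 0.1254, y = 0.2396
  3: x = 0.1217, y = 0.2081
  4: x = 0.6455, y = 0.1872

ψ = 0.3011, x_3 = 0.1217, y_3 = 0.2081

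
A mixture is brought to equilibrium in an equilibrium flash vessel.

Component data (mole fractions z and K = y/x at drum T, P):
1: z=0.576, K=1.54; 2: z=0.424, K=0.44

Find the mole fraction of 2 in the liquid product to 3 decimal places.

x_2 = 0.491

Let ψ = V/F and solve Σ zᵢ(Kᵢ−1)/(1+ψ(Kᵢ−1)) = 0.
Check two-phase: ΣzᵢKᵢ = 1.074 > 1 and Σzᵢ/Kᵢ = 1.338 > 1, so g(0) = 0.074 > 0 and g(1) = -0.338 < 0.
Binary case is linear: z₁(K₁−1)(1+ψ(K₂−1)) + z₂(K₂−1)(1+ψ(K₁−1)) = 0
⇒ ψ = [z₁(K₁−1)+z₂(K₂−1)] / [−(K₁−1)(K₂−1)] = 0.0736/0.3024 = 0.243
Compositions from xᵢ = zᵢ/(1+ψ(Kᵢ−1)), yᵢ = Kᵢxᵢ:
  1: x = 0.509, y = 0.784
  2: x = 0.491, y = 0.216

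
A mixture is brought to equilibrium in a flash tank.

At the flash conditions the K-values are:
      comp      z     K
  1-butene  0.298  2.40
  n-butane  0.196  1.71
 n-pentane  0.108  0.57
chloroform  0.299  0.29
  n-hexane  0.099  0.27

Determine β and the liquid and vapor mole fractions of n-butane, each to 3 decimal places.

β = 0.290, x_n-butane = 0.163, y_n-butane = 0.278

Let β = V/F and solve Σ zᵢ(Kᵢ−1)/(1+β(Kᵢ−1)) = 0.
Feasibility: ΣzᵢKᵢ = 1.225, Σzᵢ/Kᵢ = 1.826 — both > 1, two phases present.
Iterate (Newton) starting at β = 0.31:
  β = 0.310: g = -0.0142, g' = -0.713 → β = 0.290
Converged at β = 0.290.
Compositions from xᵢ = zᵢ/(1+β(Kᵢ−1)), yᵢ = Kᵢxᵢ:
  1-butene: x = 0.212, y = 0.509
  n-butane: x = 0.163, y = 0.278
  n-pentane: x = 0.123, y = 0.070
  chloroform: x = 0.377, y = 0.109
  n-hexane: x = 0.126, y = 0.034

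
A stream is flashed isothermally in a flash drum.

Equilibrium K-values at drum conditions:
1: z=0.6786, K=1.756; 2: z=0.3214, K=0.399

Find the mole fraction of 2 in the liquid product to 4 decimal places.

Rachford–Rice: g(V/F) = Σ zᵢ(Kᵢ−1)/(1+V/F(Kᵢ−1)) = 0.
Check two-phase: ΣzᵢKᵢ = 1.3199 > 1 and Σzᵢ/Kᵢ = 1.1920 > 1, so g(0) = 0.3199 > 0 and g(1) = -0.1920 < 0.
Binary case is linear: z₁(K₁−1)(1+V/F(K₂−1)) + z₂(K₂−1)(1+V/F(K₁−1)) = 0
⇒ V/F = [z₁(K₁−1)+z₂(K₂−1)] / [−(K₁−1)(K₂−1)] = 0.31986/0.45436 = 0.7040
Compositions from xᵢ = zᵢ/(1+V/F(Kᵢ−1)), yᵢ = Kᵢxᵢ:
  1: x = 0.4429, y = 0.7777
  2: x = 0.5571, y = 0.2223

x_2 = 0.5571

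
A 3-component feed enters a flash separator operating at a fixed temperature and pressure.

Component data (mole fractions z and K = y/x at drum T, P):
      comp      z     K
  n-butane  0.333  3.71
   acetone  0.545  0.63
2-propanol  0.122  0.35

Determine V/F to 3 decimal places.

V/F = 0.528

Rachford–Rice: g(V/F) = Σ zᵢ(Kᵢ−1)/(1+V/F(Kᵢ−1)) = 0.
Feasibility: ΣzᵢKᵢ = 1.621, Σzᵢ/Kᵢ = 1.303 — both > 1, two phases present.
Newton iteration, V/F⁰ = 0.5:
  V/F = 0.500: g = 0.0183, g' = -0.666 → V/F = 0.527
  V/F = 0.527: g = 0.0002, g' = -0.649 → V/F = 0.528
Converged at V/F = 0.528.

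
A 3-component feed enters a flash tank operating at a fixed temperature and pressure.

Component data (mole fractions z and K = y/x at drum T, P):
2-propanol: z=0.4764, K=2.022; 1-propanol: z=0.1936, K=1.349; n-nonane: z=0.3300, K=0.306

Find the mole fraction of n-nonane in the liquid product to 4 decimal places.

x_n-nonane = 0.5318

Material balance + equilibrium reduce to Σ zᵢ(Kᵢ−1)/(1+ψ(Kᵢ−1)) = 0.
Check two-phase: ΣzᵢKᵢ = 1.3254 > 1 and Σzᵢ/Kᵢ = 1.4576 > 1, so g(0) = 0.3254 > 0 and g(1) = -0.4576 < 0.
Newton iteration, ψ⁰ = 0.5:
  ψ = 0.5000: g = 0.02903, g' = -0.6078 → ψ = 0.5478
  ψ = 0.5478: g = -0.00061, g' = -0.6348 → ψ = 0.5468
Converged at ψ = 0.5468.
Compositions from xᵢ = zᵢ/(1+ψ(Kᵢ−1)), yᵢ = Kᵢxᵢ:
  2-propanol: x = 0.3056, y = 0.6180
  1-propanol: x = 0.1626, y = 0.2193
  n-nonane: x = 0.5318, y = 0.1627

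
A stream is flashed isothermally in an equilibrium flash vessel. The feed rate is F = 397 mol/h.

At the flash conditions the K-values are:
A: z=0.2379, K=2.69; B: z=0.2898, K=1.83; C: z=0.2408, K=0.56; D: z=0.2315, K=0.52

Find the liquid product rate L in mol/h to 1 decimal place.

Material balance + equilibrium reduce to Σ zᵢ(Kᵢ−1)/(1+ψ(Kᵢ−1)) = 0.
Check two-phase: ΣzᵢKᵢ = 1.4255 > 1 and Σzᵢ/Kᵢ = 1.1220 > 1, so g(0) = 0.4255 > 0 and g(1) = -0.1220 < 0.
Iterate (Newton) starting at ψ = 0.5:
  ψ = 0.5000: g = 0.10586, g' = -0.4683 → ψ = 0.7260
  ψ = 0.7260: g = 0.00437, g' = -0.4411 → ψ = 0.7360
Converged at ψ = 0.7360.
Then V = ψ·F = 0.7360·397 = 292.2 mol/h and L = F − V = 104.8 mol/h.

L = 104.8 mol/h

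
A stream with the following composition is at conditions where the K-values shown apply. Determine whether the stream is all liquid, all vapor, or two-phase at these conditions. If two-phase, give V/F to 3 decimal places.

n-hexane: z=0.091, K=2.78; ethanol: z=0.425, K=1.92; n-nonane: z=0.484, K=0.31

ΣzᵢKᵢ = 1.219; Σzᵢ/Kᵢ = 1.815.
Both exceed 1, so a two-phase solution exists.
Let ψ = V/F and solve Σ zᵢ(Kᵢ−1)/(1+ψ(Kᵢ−1)) = 0.
Iterate (Newton) starting at ψ = 0.5:
  ψ = 0.500: g = -0.1564, g' = -0.787 → ψ = 0.301
  ψ = 0.301: g = -0.0100, g' = -0.710 → ψ = 0.287
Converged at ψ = 0.287.

two-phase, V/F = 0.287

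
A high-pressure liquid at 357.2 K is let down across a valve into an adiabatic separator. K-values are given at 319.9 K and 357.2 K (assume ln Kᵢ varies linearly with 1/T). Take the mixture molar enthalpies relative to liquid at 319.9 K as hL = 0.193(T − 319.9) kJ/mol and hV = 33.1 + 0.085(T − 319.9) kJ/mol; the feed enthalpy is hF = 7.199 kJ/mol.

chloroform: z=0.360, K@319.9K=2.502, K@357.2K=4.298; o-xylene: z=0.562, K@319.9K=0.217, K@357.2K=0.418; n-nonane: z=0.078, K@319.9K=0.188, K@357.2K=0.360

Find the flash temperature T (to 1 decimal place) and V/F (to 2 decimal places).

T = 330.6 K, V/F = 0.16

Adiabatic flash: solve Rachford–Rice at each trial T, then check hF = ψ·hV(T) + (1−ψ)·hL(T).
  T = 319.9 K: K = (2.502, 0.217, 0.188), RR gives ψ = 0.032, H_out = 1.046 kJ/mol
  T = 357.2 K: K = (4.298, 0.418, 0.360), RR gives ψ = 0.417, H_out = 19.318 kJ/mol
  T = 338.5 K: K = (3.326, 0.306, 0.265), RR gives ψ = 0.240, H_out = 11.054 kJ/mol
  T = 329.2 K: K = (2.896, 0.259, 0.224), RR gives ψ = 0.146, H_out = 6.469 kJ/mol
  T = 333.9 K: K = (3.109, 0.282, 0.244), RR gives ψ = 0.195, H_out = 8.859 kJ/mol
  T = 331.5 K: K = (2.999, 0.270, 0.234), RR gives ψ = 0.170, H_out = 7.661 kJ/mol
Linear interpolation between T = 329.2 (H_out = 6.469) and T = 331.5 (H_out = 7.661) on hF = 7.199 gives T ≈ 330.6 K, at which ψ = 0.16.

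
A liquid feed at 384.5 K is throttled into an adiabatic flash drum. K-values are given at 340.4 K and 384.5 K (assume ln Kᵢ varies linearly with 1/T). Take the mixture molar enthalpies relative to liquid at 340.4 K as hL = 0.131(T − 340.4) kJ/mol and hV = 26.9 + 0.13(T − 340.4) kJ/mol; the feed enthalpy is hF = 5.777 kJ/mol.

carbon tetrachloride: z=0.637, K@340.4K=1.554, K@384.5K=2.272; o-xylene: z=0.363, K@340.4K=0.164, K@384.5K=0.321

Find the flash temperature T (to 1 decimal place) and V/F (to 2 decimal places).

Adiabatic flash: solve Rachford–Rice at each trial T, then check hF = ψ·hV(T) + (1−ψ)·hL(T).
  T = 340.4 K: K = (1.554, 0.164), RR gives ψ = 0.107, H_out = 2.871 kJ/mol
  T = 384.5 K: K = (2.272, 0.321), RR gives ψ = 0.653, H_out = 23.308 kJ/mol
  T = 362.4 K: K = (1.900, 0.234), RR gives ψ = 0.428, H_out = 14.393 kJ/mol
  T = 351.4 K: K = (1.724, 0.197), RR gives ψ = 0.292, H_out = 9.285 kJ/mol
  T = 345.9 K: K = (1.638, 0.180), RR gives ψ = 0.208, H_out = 6.311 kJ/mol
  T = 343.1 K: K = (1.595, 0.172), RR gives ψ = 0.159, H_out = 4.631 kJ/mol
  T = 344.5 K: K = (1.616, 0.176), RR gives ψ = 0.184, H_out = 5.488 kJ/mol
Linear interpolation between T = 344.5 (H_out = 5.488) and T = 345.9 (H_out = 6.311) on hF = 5.777 gives T ≈ 345.0 K, at which ψ = 0.19.

T = 345.0 K, V/F = 0.19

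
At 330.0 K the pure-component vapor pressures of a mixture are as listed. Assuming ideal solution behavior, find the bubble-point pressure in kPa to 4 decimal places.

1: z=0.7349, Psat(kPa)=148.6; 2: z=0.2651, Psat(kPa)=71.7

Pbub = 128.2138 kPa

At the bubble point ψ → 0, so ΣzᵢKᵢ = 1 with Kᵢ = Pᵢˢᵃᵗ/P ⇒ P = ΣzᵢPᵢˢᵃᵗ.
P = 0.7349·148.6 + 0.2651·71.7 = 128.2138 kPa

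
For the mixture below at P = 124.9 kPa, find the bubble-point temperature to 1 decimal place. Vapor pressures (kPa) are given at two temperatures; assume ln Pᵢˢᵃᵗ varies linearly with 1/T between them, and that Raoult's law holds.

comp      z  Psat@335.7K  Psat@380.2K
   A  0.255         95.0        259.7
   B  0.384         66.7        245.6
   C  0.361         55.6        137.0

Bubble-point temperature: ΣzᵢPᵢˢᵃᵗ(T) = P. Interpolate ln Pᵢˢᵃᵗ = aᵢ + bᵢ/T.
  T = 335.7 K: ΣzᵢPᵢˢᵃᵗ = 69.91 kPa
  T = 380.2 K: ΣzᵢPᵢˢᵃᵗ = 209.99 kPa
  T = 357.9 K: ΣzᵢPᵢˢᵃᵗ = 124.75 kPa
  T = 369.0 K: ΣzᵢPᵢˢᵃᵗ = 162.81 kPa
  T = 363.4 K: ΣzᵢPᵢˢᵃᵗ = 142.60 kPa
  T = 360.6 K: ΣzᵢPᵢˢᵃᵗ = 133.28 kPa
Interpolating between 357.9 K and 360.6 K gives T ≈ 357.9 K.

T = 357.9 K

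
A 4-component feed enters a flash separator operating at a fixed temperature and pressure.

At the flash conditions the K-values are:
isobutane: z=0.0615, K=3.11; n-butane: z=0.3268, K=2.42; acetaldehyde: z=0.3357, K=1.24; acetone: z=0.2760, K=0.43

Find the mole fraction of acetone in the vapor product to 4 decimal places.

y_acetone = 0.2394

Material balance + equilibrium reduce to Σ zᵢ(Kᵢ−1)/(1+ψ(Kᵢ−1)) = 0.
Check two-phase: ΣzᵢKᵢ = 1.5171 > 1 and Σzᵢ/Kᵢ = 1.0674 > 1, so g(0) = 0.5171 > 0 and g(1) = -0.0674 < 0.
Iterate (Newton) starting at ψ = 0.5:
  ψ = 0.5000: g = 0.18643, g' = -0.4810 → ψ = 0.8876
  ψ = 0.8876: g = -0.00152, g' = -0.5426 → ψ = 0.8848
Converged at ψ = 0.8848.
Compositions from xᵢ = zᵢ/(1+ψ(Kᵢ−1)), yᵢ = Kᵢxᵢ:
  isobutane: x = 0.0215, y = 0.0667
  n-butane: x = 0.1448, y = 0.3505
  acetaldehyde: x = 0.2769, y = 0.3434
  acetone: x = 0.5568, y = 0.2394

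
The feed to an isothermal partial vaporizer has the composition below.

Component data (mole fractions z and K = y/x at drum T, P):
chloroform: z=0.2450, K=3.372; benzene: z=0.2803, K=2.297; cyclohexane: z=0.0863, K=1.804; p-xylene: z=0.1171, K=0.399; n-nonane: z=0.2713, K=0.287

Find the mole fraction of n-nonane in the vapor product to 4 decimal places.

y_n-nonane = 0.1442

Rachford–Rice: g(β) = Σ zᵢ(Kᵢ−1)/(1+β(Kᵢ−1)) = 0.
g(0) = ΣzᵢKᵢ − 1 = 0.7503 and g(1) = 1 − Σzᵢ/Kᵢ = -0.4813, so a root lies in (0, 1).
Iterate (Newton) starting at β = 0.5:
  β = 0.5000: g = 0.13466, g' = -0.9099 → β = 0.6480
  β = 0.6480: g = -0.00262, g' = -0.9675 → β = 0.6453
Converged at β = 0.6453.
Compositions from xᵢ = zᵢ/(1+β(Kᵢ−1)), yᵢ = Kᵢxᵢ:
  chloroform: x = 0.0968, y = 0.3265
  benzene: x = 0.1526, y = 0.3505
  cyclohexane: x = 0.0568, y = 0.1025
  p-xylene: x = 0.1913, y = 0.0763
  n-nonane: x = 0.5025, y = 0.1442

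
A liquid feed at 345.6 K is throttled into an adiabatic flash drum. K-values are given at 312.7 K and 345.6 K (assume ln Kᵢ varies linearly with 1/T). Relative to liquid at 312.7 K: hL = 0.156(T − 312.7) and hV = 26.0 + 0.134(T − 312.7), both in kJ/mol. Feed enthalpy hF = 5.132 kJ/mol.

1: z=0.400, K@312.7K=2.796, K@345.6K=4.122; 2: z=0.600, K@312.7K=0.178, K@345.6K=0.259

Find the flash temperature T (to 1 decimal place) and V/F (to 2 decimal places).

Adiabatic flash: solve Rachford–Rice at each trial T, then check hF = ψ·hV(T) + (1−ψ)·hL(T).
  T = 312.7 K: K = (2.796, 0.178), RR gives ψ = 0.153, H_out = 3.966 kJ/mol
  T = 345.6 K: K = (4.122, 0.259), RR gives ψ = 0.348, H_out = 13.919 kJ/mol
  T = 329.1 K: K = (3.426, 0.217), RR gives ψ = 0.263, H_out = 9.309 kJ/mol
  T = 320.9 K: K = (3.103, 0.197), RR gives ψ = 0.213, H_out = 6.772 kJ/mol
  T = 316.8 K: K = (2.948, 0.187), RR gives ψ = 0.184, H_out = 5.410 kJ/mol
  T = 314.8 K: K = (2.873, 0.183), RR gives ψ = 0.169, H_out = 4.717 kJ/mol
Linear interpolation between T = 314.8 (H_out = 4.717) and T = 316.8 (H_out = 5.410) on hF = 5.132 gives T ≈ 316.0 K, at which ψ = 0.18.

T = 316.0 K, V/F = 0.18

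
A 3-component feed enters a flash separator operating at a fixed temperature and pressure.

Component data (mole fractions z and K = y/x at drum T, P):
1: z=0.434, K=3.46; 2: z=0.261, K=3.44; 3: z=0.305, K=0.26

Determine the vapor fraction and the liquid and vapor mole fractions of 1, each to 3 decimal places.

Material balance + equilibrium reduce to Σ zᵢ(Kᵢ−1)/(1+ψ(Kᵢ−1)) = 0.
Feasibility: ΣzᵢKᵢ = 2.479, Σzᵢ/Kᵢ = 1.374 — both > 1, two phases present.
Iterate (Newton) starting at ψ = 0.5:
  ψ = 0.500: g = 0.4074, g' = -1.264 → ψ = 0.822
  ψ = 0.822: g = -0.0114, g' = -1.549 → ψ = 0.815
Converged at ψ = 0.815.
Compositions from xᵢ = zᵢ/(1+ψ(Kᵢ−1)), yᵢ = Kᵢxᵢ:
  1: x = 0.144, y = 0.500
  2: x = 0.087, y = 0.300
  3: x = 0.768, y = 0.200

ψ = 0.815, x_1 = 0.144, y_1 = 0.500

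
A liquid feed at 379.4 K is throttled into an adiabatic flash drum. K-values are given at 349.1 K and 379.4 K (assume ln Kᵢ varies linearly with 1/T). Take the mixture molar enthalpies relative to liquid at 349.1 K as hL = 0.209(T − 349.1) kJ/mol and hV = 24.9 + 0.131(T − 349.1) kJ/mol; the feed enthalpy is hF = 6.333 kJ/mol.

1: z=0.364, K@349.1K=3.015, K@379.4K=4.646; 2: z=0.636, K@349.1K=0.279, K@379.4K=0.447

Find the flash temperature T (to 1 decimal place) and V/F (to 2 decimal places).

Adiabatic flash: solve Rachford–Rice at each trial T, then check hF = ψ·hV(T) + (1−ψ)·hL(T).
  T = 349.1 K: K = (3.015, 0.279), RR gives ψ = 0.189, H_out = 4.712 kJ/mol
  T = 379.4 K: K = (4.646, 0.447), RR gives ψ = 0.484, H_out = 17.236 kJ/mol
  T = 364.2 K: K = (3.774, 0.356), RR gives ψ = 0.336, H_out = 11.132 kJ/mol
  T = 356.6 K: K = (3.379, 0.316), RR gives ψ = 0.265, H_out = 8.003 kJ/mol
  T = 352.9 K: K = (3.196, 0.297), RR gives ψ = 0.228, H_out = 6.413 kJ/mol
  T = 351.0 K: K = (3.105, 0.288), RR gives ψ = 0.209, H_out = 5.573 kJ/mol
Linear interpolation between T = 351.0 (H_out = 5.573) and T = 352.9 (H_out = 6.413) on hF = 6.333 gives T ≈ 352.7 K, at which ψ = 0.23.

T = 352.7 K, V/F = 0.23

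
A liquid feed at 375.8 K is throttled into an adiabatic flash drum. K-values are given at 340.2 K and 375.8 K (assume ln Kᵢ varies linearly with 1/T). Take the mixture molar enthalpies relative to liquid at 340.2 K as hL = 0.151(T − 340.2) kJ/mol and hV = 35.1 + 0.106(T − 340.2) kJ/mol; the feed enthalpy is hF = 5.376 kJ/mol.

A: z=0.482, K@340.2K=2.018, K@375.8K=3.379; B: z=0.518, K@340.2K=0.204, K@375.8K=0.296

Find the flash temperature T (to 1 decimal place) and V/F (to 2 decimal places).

Adiabatic flash: solve Rachford–Rice at each trial T, then check hF = ψ·hV(T) + (1−ψ)·hL(T).
  T = 340.2 K: K = (2.018, 0.204), RR gives ψ = 0.097, H_out = 3.394 kJ/mol
  T = 375.8 K: K = (3.379, 0.296), RR gives ψ = 0.467, H_out = 21.017 kJ/mol
  T = 358.0 K: K = (2.645, 0.248), RR gives ψ = 0.326, H_out = 13.872 kJ/mol
  T = 349.1 K: K = (2.318, 0.225), RR gives ψ = 0.229, H_out = 9.304 kJ/mol
  T = 344.6 K: K = (2.163, 0.214), RR gives ψ = 0.168, H_out = 6.538 kJ/mol
  T = 342.4 K: K = (2.090, 0.209), RR gives ψ = 0.134, H_out = 5.030 kJ/mol
Linear interpolation between T = 342.4 (H_out = 5.030) and T = 344.6 (H_out = 6.538) on hF = 5.376 gives T ≈ 342.9 K, at which ψ = 0.14.

T = 342.9 K, V/F = 0.14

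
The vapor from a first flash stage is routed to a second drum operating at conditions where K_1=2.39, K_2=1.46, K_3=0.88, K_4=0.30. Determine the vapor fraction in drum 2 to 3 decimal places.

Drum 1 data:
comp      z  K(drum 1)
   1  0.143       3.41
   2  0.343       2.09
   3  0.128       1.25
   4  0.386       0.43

V/F (drum 2) = 0.469

Drum 1:
Material balance + equilibrium reduce to Σ zᵢ(Kᵢ−1)/(1+ψ₁(Kᵢ−1)) = 0.
g(0) = ΣzᵢKᵢ − 1 = 0.530 and g(1) = 1 − Σzᵢ/Kᵢ = -0.206, so a root lies in (0, 1).
Iterate (Newton) starting at ψ₁ = 0.5:
  ψ₁ = 0.500: g = 0.1190, g' = -0.593 → ψ₁ = 0.701
  ψ₁ = 0.701: g = 0.0011, g' = -0.599 → ψ₁ = 0.702
Converged at ψ₁ = 0.702.
Drum-1 compositions:
  1: x = 0.053, y = 0.181
  2: x = 0.194, y = 0.406
  3: x = 0.109, y = 0.136
  4: x = 0.644, y = 0.277
Drum-2 feed = drum-1 vapor: z₂ = (0.1811, 0.4060, 0.1361, 0.2768).
Drum 2:
Iterate (Newton) starting at ψ₂ = 0.39:
  ψ₂ = 0.390: g = 0.0379, g' = -0.468 → ψ₂ = 0.471
  ψ₂ = 0.471: g = -0.0008, g' = -0.490 → ψ₂ = 0.469
Converged at ψ₂ = 0.469.
  1: x = 0.110, y = 0.262
  2: x = 0.334, y = 0.487
  3: x = 0.144, y = 0.127
  4: x = 0.412, y = 0.124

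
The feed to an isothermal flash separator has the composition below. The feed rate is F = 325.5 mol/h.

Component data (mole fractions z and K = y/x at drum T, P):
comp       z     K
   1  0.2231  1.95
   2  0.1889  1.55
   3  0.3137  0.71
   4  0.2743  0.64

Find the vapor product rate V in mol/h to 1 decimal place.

V = 160.3 mol/h

Rachford–Rice: g(ψ) = Σ zᵢ(Kᵢ−1)/(1+ψ(Kᵢ−1)) = 0.
Feasibility: ΣzᵢKᵢ = 1.1261, Σzᵢ/Kᵢ = 1.1067 — both > 1, two phases present.
Newton–Raphson from ψ = 0.5:
  ψ = 0.5000: g = -0.00165, g' = -0.2167 → ψ = 0.4924
Converged at ψ = 0.4924.
Then V = ψ·F = 0.4924·325.5 = 160.3 mol/h and L = F − V = 165.2 mol/h.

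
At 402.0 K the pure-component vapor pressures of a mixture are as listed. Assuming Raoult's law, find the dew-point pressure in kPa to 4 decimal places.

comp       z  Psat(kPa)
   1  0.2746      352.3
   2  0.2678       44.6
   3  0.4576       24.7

Pdew = 39.5097 kPa

At the dew point ψ → 1, so Σzᵢ/Kᵢ = 1 with Kᵢ = Pᵢˢᵃᵗ/P ⇒ 1/P = Σzᵢ/Pᵢˢᵃᵗ.
1/P = 0.2746/352.3 + 0.2678/44.6 + 0.4576/24.7 = 0.0253102 ⇒ P = 39.5097 kPa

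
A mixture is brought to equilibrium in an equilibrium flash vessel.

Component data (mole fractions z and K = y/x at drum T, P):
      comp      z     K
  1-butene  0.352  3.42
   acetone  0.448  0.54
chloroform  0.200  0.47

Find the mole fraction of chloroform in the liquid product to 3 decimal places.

Newton–Raphson from ψ = 0.47:
  ψ = 0.470: g = -0.0055, g' = -0.705 → ψ = 0.462
Converged at ψ = 0.462.
Compositions from xᵢ = zᵢ/(1+ψ(Kᵢ−1)), yᵢ = Kᵢxᵢ:
  1-butene: x = 0.166, y = 0.568
  acetone: x = 0.569, y = 0.307
  chloroform: x = 0.265, y = 0.124

x_chloroform = 0.265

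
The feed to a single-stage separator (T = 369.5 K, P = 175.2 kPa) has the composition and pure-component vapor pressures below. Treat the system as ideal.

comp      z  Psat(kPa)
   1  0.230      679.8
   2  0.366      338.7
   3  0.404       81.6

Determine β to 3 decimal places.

Raoult's law: Kᵢ = Pᵢˢᵃᵗ/P = Pᵢˢᵃᵗ/175.2.
  K_1 = 679.8/175.2 = 3.88014, K_2 = 338.7/175.2 = 1.93322, K_3 = 81.6/175.2 = 0.46575
Newton–Raphson from β = 0.5:
  β = 0.500: g = 0.2099, g' = -0.683 → β = 0.807
  β = 0.807: g = 0.0146, g' = -0.633 → β = 0.830
Converged at β = 0.830.

β = 0.830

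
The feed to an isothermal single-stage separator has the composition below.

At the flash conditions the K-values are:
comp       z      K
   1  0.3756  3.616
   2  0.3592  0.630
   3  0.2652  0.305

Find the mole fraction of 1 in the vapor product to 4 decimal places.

y_1 = 0.6042

Rachford–Rice: g(V/F) = Σ zᵢ(Kᵢ−1)/(1+V/F(Kᵢ−1)) = 0.
Feasibility: ΣzᵢKᵢ = 1.6654, Σzᵢ/Kᵢ = 1.5435 — both > 1, two phases present.
Iterate (Newton) starting at V/F = 0.5:
  V/F = 0.5000: g = -0.01982, g' = -0.8574 → V/F = 0.4769
  V/F = 0.4769: g = 0.00012, g' = -0.8679 → V/F = 0.4770
Converged at V/F = 0.4770.
Compositions from xᵢ = zᵢ/(1+V/F(Kᵢ−1)), yᵢ = Kᵢxᵢ:
  1: x = 0.1671, y = 0.6042
  2: x = 0.4362, y = 0.2748
  3: x = 0.3967, y = 0.1210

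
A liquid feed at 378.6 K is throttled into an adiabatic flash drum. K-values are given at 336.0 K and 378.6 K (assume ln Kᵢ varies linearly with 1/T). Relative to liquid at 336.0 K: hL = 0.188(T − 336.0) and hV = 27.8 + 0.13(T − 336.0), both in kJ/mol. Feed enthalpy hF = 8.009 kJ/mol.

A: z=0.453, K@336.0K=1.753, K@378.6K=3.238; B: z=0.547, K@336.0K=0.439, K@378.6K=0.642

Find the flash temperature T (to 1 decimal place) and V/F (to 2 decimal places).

Adiabatic flash: solve Rachford–Rice at each trial T, then check hF = ψ·hV(T) + (1−ψ)·hL(T).
  T = 336.0 K: K = (1.753, 0.439), RR gives ψ = 0.081, H_out = 2.253 kJ/mol
  T = 378.6 K: K = (3.238, 0.642), RR gives ψ = 1.000, H_out = 33.338 kJ/mol
  T = 357.3 K: K = (2.426, 0.537), RR gives ψ = 0.595, H_out = 19.805 kJ/mol
  T = 346.6 K: K = (2.071, 0.487), RR gives ψ = 0.372, H_out = 12.106 kJ/mol
  T = 341.3 K: K = (1.908, 0.463), RR gives ψ = 0.241, H_out = 7.609 kJ/mol
  T = 344.0 K: K = (1.990, 0.475), RR gives ψ = 0.310, H_out = 9.982 kJ/mol
  T = 342.6 K: K = (1.947, 0.469), RR gives ψ = 0.275, H_out = 8.776 kJ/mol
Linear interpolation between T = 341.3 (H_out = 7.609) and T = 342.6 (H_out = 8.776) on hF = 8.009 gives T ≈ 341.7 K, at which ψ = 0.25.

T = 341.7 K, V/F = 0.25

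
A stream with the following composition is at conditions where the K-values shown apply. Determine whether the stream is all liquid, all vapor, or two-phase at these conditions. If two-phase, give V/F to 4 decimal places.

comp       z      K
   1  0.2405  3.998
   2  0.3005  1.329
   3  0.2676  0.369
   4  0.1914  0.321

two-phase, V/F = 0.4133

ΣzᵢKᵢ = 1.5211; Σzᵢ/Kᵢ = 1.6077.
Both exceed 1, so a two-phase solution exists.
Let ψ = V/F and solve Σ zᵢ(Kᵢ−1)/(1+ψ(Kᵢ−1)) = 0.
Iterate (Newton) starting at ψ = 0.5:
  ψ = 0.5000: g = -0.07002, g' = -0.7998 → ψ = 0.4124
  ψ = 0.4124: g = 0.00066, g' = -0.8223 → ψ = 0.4133
Converged at ψ = 0.4133.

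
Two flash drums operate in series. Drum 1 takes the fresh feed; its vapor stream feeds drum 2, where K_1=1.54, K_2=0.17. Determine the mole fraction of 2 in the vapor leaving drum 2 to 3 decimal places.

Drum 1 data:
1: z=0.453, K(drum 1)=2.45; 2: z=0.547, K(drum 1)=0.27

Drum 1:
Let ψ₁ = V/F and solve Σ zᵢ(Kᵢ−1)/(1+ψ₁(Kᵢ−1)) = 0.
g(0) = ΣzᵢKᵢ − 1 = 0.258 and g(1) = 1 − Σzᵢ/Kᵢ = -1.211, so a root lies in (0, 1).
Binary case is linear: z₁(K₁−1)(1+ψ₁(K₂−1)) + z₂(K₂−1)(1+ψ₁(K₁−1)) = 0
⇒ ψ₁ = [z₁(K₁−1)+z₂(K₂−1)] / [−(K₁−1)(K₂−1)] = 0.2575/1.0585 = 0.243
Drum-1 compositions:
  1: x = 0.335, y = 0.820
  2: x = 0.665, y = 0.180
Drum-2 feed = drum-1 vapor: z₂ = (0.8204, 0.1796).
Drum 2:
Binary case is linear: z₁(K₁−1)(1+ψ₂(K₂−1)) + z₂(K₂−1)(1+ψ₂(K₁−1)) = 0
⇒ ψ₂ = [z₁(K₁−1)+z₂(K₂−1)] / [−(K₁−1)(K₂−1)] = 0.2940/0.4482 = 0.656
  1: x = 0.606, y = 0.933
  2: x = 0.394, y = 0.067

y_2 (drum 2) = 0.067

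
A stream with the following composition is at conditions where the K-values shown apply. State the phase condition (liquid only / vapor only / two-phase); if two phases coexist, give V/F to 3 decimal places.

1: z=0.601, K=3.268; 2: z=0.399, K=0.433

ΣzᵢKᵢ = 2.137; Σzᵢ/Kᵢ = 1.105.
Both exceed 1, so a two-phase solution exists.
Binary case is linear: z₁(K₁−1)(1+ψ(K₂−1)) + z₂(K₂−1)(1+ψ(K₁−1)) = 0
⇒ ψ = [z₁(K₁−1)+z₂(K₂−1)] / [−(K₁−1)(K₂−1)] = 1.1368/1.2860 = 0.884

two-phase, V/F = 0.884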